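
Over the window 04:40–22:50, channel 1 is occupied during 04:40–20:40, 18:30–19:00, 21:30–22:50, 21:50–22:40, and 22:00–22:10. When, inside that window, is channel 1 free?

After merging, the occupied span is 04:40–20:40, 21:30–22:50.
Uncovered inside 04:40–22:50: 20:40–21:30.

20:40–21:30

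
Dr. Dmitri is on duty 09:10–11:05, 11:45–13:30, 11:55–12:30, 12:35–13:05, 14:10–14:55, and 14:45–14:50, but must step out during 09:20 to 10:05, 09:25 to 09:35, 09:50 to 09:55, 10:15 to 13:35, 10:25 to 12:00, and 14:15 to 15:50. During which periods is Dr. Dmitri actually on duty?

A, merged: 09:10–11:05, 11:45–13:30, 14:10–14:55.
B, merged: 09:20–10:05, 10:15–13:35, 14:15–15:50.
09:10–11:05 \ B = 09:10–09:20, 10:05–10:15.
11:45–13:30: entirely removed.
14:10–14:55 \ B = 14:10–14:15.

09:10–09:20, 10:05–10:15, 14:10–14:15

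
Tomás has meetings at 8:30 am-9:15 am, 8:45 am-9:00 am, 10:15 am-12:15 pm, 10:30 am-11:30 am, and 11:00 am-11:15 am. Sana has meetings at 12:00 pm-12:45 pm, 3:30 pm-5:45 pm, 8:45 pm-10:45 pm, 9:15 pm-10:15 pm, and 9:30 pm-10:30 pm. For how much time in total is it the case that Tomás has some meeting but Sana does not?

2 h 30 min

First set merges to 8:30 am-9:15 am, 10:15 am-12:15 pm.
Second set merges to 12:00 pm-12:45 pm, 3:30 pm-5:45 pm, 8:45 pm-10:45 pm.
A \ B = 8:30 am-9:15 am, 10:15 am-12:00 pm.
Total: 45 min + 1 h 45 min = 2 h 30 min.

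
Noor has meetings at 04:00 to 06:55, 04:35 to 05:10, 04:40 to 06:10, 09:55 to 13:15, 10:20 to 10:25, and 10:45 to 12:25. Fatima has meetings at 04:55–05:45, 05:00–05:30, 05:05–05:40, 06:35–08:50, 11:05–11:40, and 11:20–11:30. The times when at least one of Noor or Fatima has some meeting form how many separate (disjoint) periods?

2

First set merges to 04:00–06:55, 09:55–13:15.
Second set merges to 04:55–05:45, 06:35–08:50, 11:05–11:40.
A ∪ B = 04:00–08:50, 09:55–13:15.
That is 2 disjoint pieces.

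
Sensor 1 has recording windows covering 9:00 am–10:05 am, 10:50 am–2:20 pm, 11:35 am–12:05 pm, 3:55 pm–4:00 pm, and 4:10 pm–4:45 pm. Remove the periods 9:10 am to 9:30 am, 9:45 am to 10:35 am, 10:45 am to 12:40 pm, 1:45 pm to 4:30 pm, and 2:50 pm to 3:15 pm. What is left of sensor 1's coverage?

9:00 am–9:10 am, 9:30 am–9:45 am, 12:40 pm–1:45 pm, 4:30 pm–4:45 pm

A, merged: 9:00 am–10:05 am, 10:50 am–2:20 pm, 3:55 pm–4:00 pm, 4:10 pm–4:45 pm.
B, merged: 9:10 am–9:30 am, 9:45 am–10:35 am, 10:45 am–12:40 pm, 1:45 pm–4:30 pm.
9:00 am–10:05 am with B removed leaves 9:00 am–9:10 am, 9:30 am–9:45 am.
10:50 am–2:20 pm with B removed leaves 12:40 pm–1:45 pm.
3:55 pm–4:00 pm lies entirely inside B → drops out.
4:10 pm–4:45 pm with B removed leaves 4:30 pm–4:45 pm.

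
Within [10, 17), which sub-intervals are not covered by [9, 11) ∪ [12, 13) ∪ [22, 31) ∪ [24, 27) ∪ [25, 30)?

[11, 12) ∪ [13, 17)

After merging, the occupied span is [9, 11), [12, 13), [22, 31).
Complement within [10, 17): [11, 12), [13, 17).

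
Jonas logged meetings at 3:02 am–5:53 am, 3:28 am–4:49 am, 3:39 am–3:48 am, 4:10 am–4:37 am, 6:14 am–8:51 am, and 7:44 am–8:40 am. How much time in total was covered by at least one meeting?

5 h 28 min

Merged: 3:02 am-5:53 am, 6:14 am-8:51 am.
Lengths: 2 h 51 min + 2 h 37 min = 5 h 28 min.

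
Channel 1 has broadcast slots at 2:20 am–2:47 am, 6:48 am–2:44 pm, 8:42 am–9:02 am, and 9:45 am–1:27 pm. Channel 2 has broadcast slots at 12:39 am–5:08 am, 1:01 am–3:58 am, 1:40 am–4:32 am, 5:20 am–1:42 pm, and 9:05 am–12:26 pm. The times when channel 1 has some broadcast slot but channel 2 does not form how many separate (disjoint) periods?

1

A, merged: 2:20 am-2:47 am, 6:48 am-2:44 pm.
B, merged: 12:39 am-5:08 am, 5:20 am-1:42 pm.
A \ B = 1:42 pm-2:44 pm.
That is 1 disjoint piece.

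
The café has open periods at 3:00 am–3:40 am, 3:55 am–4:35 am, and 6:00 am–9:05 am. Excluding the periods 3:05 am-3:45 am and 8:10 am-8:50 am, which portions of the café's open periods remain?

3:00 am–3:05 am, 3:55 am–4:35 am, 6:00 am–8:10 am, 8:50 am–9:05 am

3:00 am–3:40 am with B removed leaves 3:00 am–3:05 am.
3:55 am–4:35 am is untouched.
6:00 am–9:05 am with B removed leaves 6:00 am–8:10 am, 8:50 am–9:05 am.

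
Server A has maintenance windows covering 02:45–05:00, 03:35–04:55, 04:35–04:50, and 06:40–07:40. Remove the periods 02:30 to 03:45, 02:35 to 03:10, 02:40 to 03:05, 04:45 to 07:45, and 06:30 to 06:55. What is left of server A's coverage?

A, merged: 02:45-05:00, 06:40-07:40.
B, merged: 02:30-03:45, 04:45-07:45.
02:45-05:00 \ B = 03:45-04:45.
06:40-07:40: entirely removed.

03:45-04:45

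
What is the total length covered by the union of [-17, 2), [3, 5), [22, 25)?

24

Merged: [-17, 2), [3, 5), [22, 25).
Lengths: 19 + 2 + 3 = 24.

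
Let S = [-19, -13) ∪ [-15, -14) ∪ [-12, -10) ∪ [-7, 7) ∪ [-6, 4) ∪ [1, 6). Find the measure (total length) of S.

22

Merged: [-19, -13), [-12, -10), [-7, 7).
Lengths: 6 + 2 + 14 = 22.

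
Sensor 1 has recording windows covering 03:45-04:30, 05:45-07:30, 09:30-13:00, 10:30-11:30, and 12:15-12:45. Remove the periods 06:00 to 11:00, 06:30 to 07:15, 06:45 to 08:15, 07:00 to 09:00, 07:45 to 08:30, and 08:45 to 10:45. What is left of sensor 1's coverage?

03:45–04:30, 05:45–06:00, 11:00–13:00

A, merged: 03:45–04:30, 05:45–07:30, 09:30–13:00.
B, merged: 06:00–11:00.
03:45–04:30: nothing removed.
05:45–07:30 \ B = 05:45–06:00.
09:30–13:00 \ B = 11:00–13:00.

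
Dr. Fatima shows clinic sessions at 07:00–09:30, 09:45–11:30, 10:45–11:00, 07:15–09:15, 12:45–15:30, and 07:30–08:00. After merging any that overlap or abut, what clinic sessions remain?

07:00-09:30, 09:45-11:30, 12:45-15:30

Sort by start: 07:00-09:30, 07:15-09:15, 07:30-08:00, 09:45-11:30, 10:45-11:00, 12:45-15:30.
07:15-09:15 overlaps/touches 07:00-09:30 → extend to 07:00-09:30.
07:30-08:00 overlaps/touches 07:00-09:30 → extend to 07:00-09:30.
09:45-11:30 is disjoint → start new block.
10:45-11:00 overlaps/touches 09:45-11:30 → extend to 09:45-11:30.
12:45-15:30 is disjoint → start new block.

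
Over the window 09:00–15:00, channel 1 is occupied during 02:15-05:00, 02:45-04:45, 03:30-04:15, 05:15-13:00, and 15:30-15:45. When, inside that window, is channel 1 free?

Covered (merged): 02:15–05:00, 05:15–13:00, 15:30–15:45.
Uncovered inside 09:00–15:00: 13:00–15:00.

13:00–15:00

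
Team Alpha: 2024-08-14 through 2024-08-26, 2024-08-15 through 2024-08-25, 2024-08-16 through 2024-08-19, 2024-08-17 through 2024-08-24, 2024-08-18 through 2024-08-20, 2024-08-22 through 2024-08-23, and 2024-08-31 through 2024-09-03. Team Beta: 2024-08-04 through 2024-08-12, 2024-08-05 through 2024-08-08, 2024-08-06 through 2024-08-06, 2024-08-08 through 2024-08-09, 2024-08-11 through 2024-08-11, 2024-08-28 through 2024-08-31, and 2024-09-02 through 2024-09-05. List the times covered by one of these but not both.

Merge the first list: 2024-08-14 through 2024-08-26, 2024-08-31 through 2024-09-03.
Merge the second list: 2024-08-04 through 2024-08-12, 2024-08-28 through 2024-08-31, 2024-09-02 through 2024-09-05.
A but not B: 2024-08-14 through 2024-08-26, 2024-09-01 through 2024-09-01.
B but not A: 2024-08-04 through 2024-08-12, 2024-08-28 through 2024-08-30, 2024-09-04 through 2024-09-05.
Combining gives A △ B.

2024-08-04 through 2024-08-12, 2024-08-14 through 2024-08-26, 2024-08-28 through 2024-08-30, 2024-09-01 through 2024-09-01, 2024-09-04 through 2024-09-05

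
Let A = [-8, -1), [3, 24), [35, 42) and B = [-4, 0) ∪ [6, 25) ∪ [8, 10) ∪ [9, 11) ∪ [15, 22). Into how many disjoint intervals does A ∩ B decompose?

Second set merges to [-4, 0), [6, 25).
A ∩ B = [-4, -1), [6, 24).
That is 2 disjoint pieces.

2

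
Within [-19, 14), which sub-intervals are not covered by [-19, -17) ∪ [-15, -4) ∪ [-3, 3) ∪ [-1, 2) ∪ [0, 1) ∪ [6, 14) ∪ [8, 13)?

[-17, -15) ∪ [-4, -3) ∪ [3, 6)

The merged coverage is [-19, -17), [-15, -4), [-3, 3), [6, 14).
Complement within [-19, 14): [-17, -15), [-4, -3), [3, 6).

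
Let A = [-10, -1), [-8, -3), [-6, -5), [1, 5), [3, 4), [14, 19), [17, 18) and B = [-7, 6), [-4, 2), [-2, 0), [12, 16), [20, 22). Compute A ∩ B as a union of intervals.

[-7, -1) ∪ [1, 5) ∪ [14, 16)

First set merges to [-10, -1), [1, 5), [14, 19).
Second set merges to [-7, 6), [12, 16), [20, 22).
[-10, -1) ∩ B → [-7, -1).
[1, 5) ∩ B → [1, 5).
[14, 19) ∩ B → [14, 16).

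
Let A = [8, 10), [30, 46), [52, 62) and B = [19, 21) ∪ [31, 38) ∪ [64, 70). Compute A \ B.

[8, 10) ∪ [30, 31) ∪ [38, 46) ∪ [52, 62)

[8, 10) is untouched.
[30, 46) with B removed leaves [30, 31), [38, 46).
[52, 62) is untouched.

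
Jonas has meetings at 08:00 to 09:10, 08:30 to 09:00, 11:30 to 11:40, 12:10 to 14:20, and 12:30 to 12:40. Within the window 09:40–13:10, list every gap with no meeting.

Covered (merged): 08:00-09:10, 11:30-11:40, 12:10-14:20.
Uncovered inside 09:40-13:10: 09:40-11:30, 11:40-12:10.

09:40-11:30, 11:40-12:10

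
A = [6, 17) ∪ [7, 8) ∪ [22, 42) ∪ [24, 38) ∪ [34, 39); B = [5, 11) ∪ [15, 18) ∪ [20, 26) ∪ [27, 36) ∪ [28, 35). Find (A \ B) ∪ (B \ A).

Merge the first list: [6, 17), [22, 42).
Merge the second list: [5, 11), [15, 18), [20, 26), [27, 36).
A \ B = [11, 15), [26, 27), [36, 42).
B \ A = [5, 6), [17, 18), [20, 22).
Union of the two gives the symmetric difference.

[5, 6) ∪ [11, 15) ∪ [17, 18) ∪ [20, 22) ∪ [26, 27) ∪ [36, 42)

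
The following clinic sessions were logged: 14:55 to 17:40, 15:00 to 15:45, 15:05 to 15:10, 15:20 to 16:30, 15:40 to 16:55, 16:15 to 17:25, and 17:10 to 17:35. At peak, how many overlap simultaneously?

Walk the sorted start/end points keeping a running depth.
The depth first hits 4 at 15:40.

4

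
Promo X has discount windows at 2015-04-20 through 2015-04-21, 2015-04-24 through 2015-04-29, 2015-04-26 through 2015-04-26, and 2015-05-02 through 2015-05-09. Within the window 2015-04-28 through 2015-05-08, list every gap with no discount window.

2015-04-30 through 2015-05-01

The merged coverage is 2015-04-20 through 2015-04-21, 2015-04-24 through 2015-04-29, 2015-05-02 through 2015-05-09.
Gaps within 2015-04-28 through 2015-05-08: 2015-04-30 through 2015-05-01.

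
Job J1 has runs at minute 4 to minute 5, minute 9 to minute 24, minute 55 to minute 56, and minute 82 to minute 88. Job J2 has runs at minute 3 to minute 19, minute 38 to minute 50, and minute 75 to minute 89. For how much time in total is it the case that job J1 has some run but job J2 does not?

6 minutes

A \ B = minute 19 to minute 24, minute 55 to minute 56.
Total: 5 minutes + 1 minute = 6 minutes.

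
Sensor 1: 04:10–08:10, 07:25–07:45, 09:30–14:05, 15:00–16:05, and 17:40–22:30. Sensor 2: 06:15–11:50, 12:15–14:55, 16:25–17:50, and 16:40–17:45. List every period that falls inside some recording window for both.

First set merges to 04:10-08:10, 09:30-14:05, 15:00-16:05, 17:40-22:30.
Second set merges to 06:15-11:50, 12:15-14:55, 16:25-17:50.
04:10-08:10 overlaps B on 06:15-08:10.
09:30-14:05 overlaps B on 09:30-11:50, 12:15-14:05.
15:00-16:05 falls entirely outside B.
17:40-22:30 overlaps B on 17:40-17:50.

06:15-08:10, 09:30-11:50, 12:15-14:05, 17:40-17:50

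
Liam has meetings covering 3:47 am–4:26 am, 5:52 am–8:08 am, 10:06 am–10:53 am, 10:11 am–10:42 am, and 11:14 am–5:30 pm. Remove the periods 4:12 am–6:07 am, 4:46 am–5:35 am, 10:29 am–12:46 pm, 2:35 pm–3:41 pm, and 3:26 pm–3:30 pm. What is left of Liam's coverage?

3:47 am–4:12 am, 6:07 am–8:08 am, 10:06 am–10:29 am, 12:46 pm–2:35 pm, 3:41 pm–5:30 pm

Merge the first list: 3:47 am–4:26 am, 5:52 am–8:08 am, 10:06 am–10:53 am, 11:14 am–5:30 pm.
Merge the second list: 4:12 am–6:07 am, 10:29 am–12:46 pm, 2:35 pm–3:41 pm.
3:47 am–4:26 am \ B = 3:47 am–4:12 am.
5:52 am–8:08 am \ B = 6:07 am–8:08 am.
10:06 am–10:53 am \ B = 10:06 am–10:29 am.
11:14 am–5:30 pm \ B = 12:46 pm–2:35 pm, 3:41 pm–5:30 pm.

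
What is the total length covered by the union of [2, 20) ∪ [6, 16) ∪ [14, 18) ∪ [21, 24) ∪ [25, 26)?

Merged: [2, 20), [21, 24), [25, 26).
Lengths: 18 + 3 + 1 = 22.

22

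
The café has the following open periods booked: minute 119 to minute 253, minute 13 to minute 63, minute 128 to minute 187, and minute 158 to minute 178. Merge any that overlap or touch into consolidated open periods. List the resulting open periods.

Sort by start: minute 13 to minute 63, minute 119 to minute 253, minute 128 to minute 187, minute 158 to minute 178.
minute 119 to minute 253 is disjoint → start new block.
minute 128 to minute 187 overlaps/touches minute 119 to minute 253 → extend to minute 119 to minute 253.
minute 158 to minute 178 overlaps/touches minute 119 to minute 253 → extend to minute 119 to minute 253.

minute 13 to minute 63, minute 119 to minute 253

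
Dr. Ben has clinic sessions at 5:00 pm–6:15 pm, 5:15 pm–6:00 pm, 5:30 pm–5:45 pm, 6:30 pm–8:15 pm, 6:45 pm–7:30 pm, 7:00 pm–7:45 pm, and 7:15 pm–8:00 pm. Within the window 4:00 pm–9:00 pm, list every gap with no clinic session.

4:00 pm–5:00 pm, 6:15 pm–6:30 pm, 8:15 pm–9:00 pm

Covered (merged): 5:00 pm–6:15 pm, 6:30 pm–8:15 pm.
Gaps within 4:00 pm–9:00 pm: 4:00 pm–5:00 pm, 6:15 pm–6:30 pm, 8:15 pm–9:00 pm.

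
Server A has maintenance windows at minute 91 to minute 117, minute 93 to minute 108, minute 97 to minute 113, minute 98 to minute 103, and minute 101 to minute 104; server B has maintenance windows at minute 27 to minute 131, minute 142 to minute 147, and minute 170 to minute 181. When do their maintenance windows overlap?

First set merges to minute 91 to minute 117.
minute 91 to minute 117 ∩ B → minute 91 to minute 117.

minute 91 to minute 117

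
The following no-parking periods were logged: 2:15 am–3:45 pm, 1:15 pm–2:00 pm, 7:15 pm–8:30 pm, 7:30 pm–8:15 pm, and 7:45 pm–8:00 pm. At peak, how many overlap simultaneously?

Sweep endpoints in order; track running count of active intervals.
Peak of 3 reached at 7:45 pm.

3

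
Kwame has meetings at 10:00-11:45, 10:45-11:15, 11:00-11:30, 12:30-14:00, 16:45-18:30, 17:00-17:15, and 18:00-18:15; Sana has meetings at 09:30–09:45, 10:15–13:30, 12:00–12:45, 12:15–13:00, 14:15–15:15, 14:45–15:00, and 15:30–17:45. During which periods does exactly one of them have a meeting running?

09:30–09:45, 10:00–10:15, 11:45–12:30, 13:30–14:00, 14:15–15:15, 15:30–16:45, 17:45–18:30

A, merged: 10:00–11:45, 12:30–14:00, 16:45–18:30.
B, merged: 09:30–09:45, 10:15–13:30, 14:15–15:15, 15:30–17:45.
A but not B: 10:00–10:15, 13:30–14:00, 17:45–18:30.
B but not A: 09:30–09:45, 11:45–12:30, 14:15–15:15, 15:30–16:45.
Combining gives A △ B.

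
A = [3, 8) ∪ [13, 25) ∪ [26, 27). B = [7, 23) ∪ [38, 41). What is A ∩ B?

[7, 8) ∪ [13, 23)

[3, 8) overlaps B on [7, 8).
[13, 25) overlaps B on [13, 23).
[26, 27) falls entirely outside B.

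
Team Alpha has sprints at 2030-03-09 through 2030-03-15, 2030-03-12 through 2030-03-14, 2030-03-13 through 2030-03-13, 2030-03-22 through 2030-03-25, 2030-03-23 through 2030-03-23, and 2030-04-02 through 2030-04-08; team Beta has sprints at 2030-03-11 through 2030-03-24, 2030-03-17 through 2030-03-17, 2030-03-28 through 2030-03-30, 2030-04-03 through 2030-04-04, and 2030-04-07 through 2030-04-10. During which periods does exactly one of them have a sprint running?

First set merges to 2030-03-09 through 2030-03-15, 2030-03-22 through 2030-03-25, 2030-04-02 through 2030-04-08.
Second set merges to 2030-03-11 through 2030-03-24, 2030-03-28 through 2030-03-30, 2030-04-03 through 2030-04-04, 2030-04-07 through 2030-04-10.
A but not B: 2030-03-09 through 2030-03-10, 2030-03-25 through 2030-03-25, 2030-04-02 through 2030-04-02, 2030-04-05 through 2030-04-06.
B but not A: 2030-03-16 through 2030-03-21, 2030-03-28 through 2030-03-30, 2030-04-09 through 2030-04-10.
Combining gives A △ B.

2030-03-09 through 2030-03-10, 2030-03-16 through 2030-03-21, 2030-03-25 through 2030-03-25, 2030-03-28 through 2030-03-30, 2030-04-02 through 2030-04-02, 2030-04-05 through 2030-04-06, 2030-04-09 through 2030-04-10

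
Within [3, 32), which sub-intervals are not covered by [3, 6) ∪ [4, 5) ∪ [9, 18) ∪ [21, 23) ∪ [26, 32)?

Covered (merged): [3, 6), [9, 18), [21, 23), [26, 32).
Complement within [3, 32): [6, 9), [18, 21), [23, 26).

[6, 9) ∪ [18, 21) ∪ [23, 26)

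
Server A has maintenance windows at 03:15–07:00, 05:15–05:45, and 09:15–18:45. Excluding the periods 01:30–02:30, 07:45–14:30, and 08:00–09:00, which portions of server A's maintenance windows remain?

03:15-07:00, 14:30-18:45

First set merges to 03:15-07:00, 09:15-18:45.
Second set merges to 01:30-02:30, 07:45-14:30.
03:15-07:00: no B overlap → unchanged.
09:15-18:45 minus B → 14:30-18:45.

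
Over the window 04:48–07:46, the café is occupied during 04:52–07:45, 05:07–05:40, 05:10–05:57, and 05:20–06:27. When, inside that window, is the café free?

04:48–04:52, 07:45–07:46

The merged coverage is 04:52–07:45.
Gaps within 04:48–07:46: 04:48–04:52, 07:45–07:46.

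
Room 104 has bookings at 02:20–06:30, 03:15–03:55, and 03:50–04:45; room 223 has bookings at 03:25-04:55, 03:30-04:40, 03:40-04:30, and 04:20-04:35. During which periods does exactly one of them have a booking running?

02:20–03:25, 04:55–06:30

First set merges to 02:20–06:30.
Second set merges to 03:25–04:55.
A \ B = 02:20–03:25, 04:55–06:30.
B \ A = none.
Union of the two gives the symmetric difference.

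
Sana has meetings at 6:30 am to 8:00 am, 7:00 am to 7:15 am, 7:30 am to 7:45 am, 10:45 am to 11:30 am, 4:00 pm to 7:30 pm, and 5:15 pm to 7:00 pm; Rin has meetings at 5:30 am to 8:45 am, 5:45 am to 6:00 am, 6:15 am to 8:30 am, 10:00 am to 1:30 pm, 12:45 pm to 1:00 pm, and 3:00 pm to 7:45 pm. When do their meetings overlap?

First set merges to 6:30 am–8:00 am, 10:45 am–11:30 am, 4:00 pm–7:30 pm.
Second set merges to 5:30 am–8:45 am, 10:00 am–1:30 pm, 3:00 pm–7:45 pm.
6:30 am–8:00 am ∩ B → 6:30 am–8:00 am.
10:45 am–11:30 am ∩ B → 10:45 am–11:30 am.
4:00 pm–7:30 pm ∩ B → 4:00 pm–7:30 pm.

6:30 am–8:00 am, 10:45 am–11:30 am, 4:00 pm–7:30 pm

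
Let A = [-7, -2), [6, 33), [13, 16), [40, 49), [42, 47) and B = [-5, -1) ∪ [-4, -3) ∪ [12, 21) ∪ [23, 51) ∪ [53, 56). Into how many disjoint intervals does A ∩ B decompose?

A, merged: [-7, -2), [6, 33), [40, 49).
B, merged: [-5, -1), [12, 21), [23, 51), [53, 56).
A ∩ B = [-5, -2), [12, 21), [23, 33), [40, 49).
That is 4 disjoint pieces.

4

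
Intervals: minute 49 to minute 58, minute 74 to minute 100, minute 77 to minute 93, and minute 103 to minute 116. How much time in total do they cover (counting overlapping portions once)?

48 minutes

Merged: minute 49 to minute 58, minute 74 to minute 100, minute 103 to minute 116.
Lengths: 9 minutes + 26 minutes + 13 minutes = 48 minutes.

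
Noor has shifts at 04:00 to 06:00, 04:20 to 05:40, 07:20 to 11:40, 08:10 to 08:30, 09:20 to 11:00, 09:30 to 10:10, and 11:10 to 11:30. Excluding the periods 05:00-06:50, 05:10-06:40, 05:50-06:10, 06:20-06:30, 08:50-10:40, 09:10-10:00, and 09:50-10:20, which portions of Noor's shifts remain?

04:00–05:00, 07:20–08:50, 10:40–11:40

Merge the first list: 04:00–06:00, 07:20–11:40.
Merge the second list: 05:00–06:50, 08:50–10:40.
04:00–06:00 \ B = 04:00–05:00.
07:20–11:40 \ B = 07:20–08:50, 10:40–11:40.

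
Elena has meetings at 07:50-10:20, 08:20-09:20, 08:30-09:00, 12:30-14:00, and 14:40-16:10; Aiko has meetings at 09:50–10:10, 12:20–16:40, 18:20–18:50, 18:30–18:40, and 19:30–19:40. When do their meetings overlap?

09:50-10:10, 12:30-14:00, 14:40-16:10

First set merges to 07:50-10:20, 12:30-14:00, 14:40-16:10.
Second set merges to 09:50-10:10, 12:20-16:40, 18:20-18:50, 19:30-19:40.
07:50-10:20 overlaps B on 09:50-10:10.
12:30-14:00 overlaps B on 12:30-14:00.
14:40-16:10 overlaps B on 14:40-16:10.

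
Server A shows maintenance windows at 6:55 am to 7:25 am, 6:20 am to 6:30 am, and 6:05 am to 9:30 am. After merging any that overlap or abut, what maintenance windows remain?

Sort by start: 6:05 am–9:30 am, 6:20 am–6:30 am, 6:55 am–7:25 am.
6:20 am–6:30 am overlaps/touches 6:05 am–9:30 am → extend to 6:05 am–9:30 am.
6:55 am–7:25 am overlaps/touches 6:05 am–9:30 am → extend to 6:05 am–9:30 am.

6:05 am–9:30 am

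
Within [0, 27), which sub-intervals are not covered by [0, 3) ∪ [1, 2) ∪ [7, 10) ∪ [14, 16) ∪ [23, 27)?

Covered (merged): [0, 3), [7, 10), [14, 16), [23, 27).
Complement within [0, 27): [3, 7), [10, 14), [16, 23).

[3, 7) ∪ [10, 14) ∪ [16, 23)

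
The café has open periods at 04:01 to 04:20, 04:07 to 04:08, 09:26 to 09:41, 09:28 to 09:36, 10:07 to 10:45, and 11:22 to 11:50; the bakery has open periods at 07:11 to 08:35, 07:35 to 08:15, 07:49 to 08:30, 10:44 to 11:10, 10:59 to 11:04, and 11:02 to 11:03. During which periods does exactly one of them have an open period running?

04:01-04:20, 07:11-08:35, 09:26-09:41, 10:07-10:44, 10:45-11:10, 11:22-11:50

Merge the first list: 04:01-04:20, 09:26-09:41, 10:07-10:45, 11:22-11:50.
Merge the second list: 07:11-08:35, 10:44-11:10.
A \ B = 04:01-04:20, 09:26-09:41, 10:07-10:44, 11:22-11:50.
B \ A = 07:11-08:35, 10:45-11:10.
Union of the two gives the symmetric difference.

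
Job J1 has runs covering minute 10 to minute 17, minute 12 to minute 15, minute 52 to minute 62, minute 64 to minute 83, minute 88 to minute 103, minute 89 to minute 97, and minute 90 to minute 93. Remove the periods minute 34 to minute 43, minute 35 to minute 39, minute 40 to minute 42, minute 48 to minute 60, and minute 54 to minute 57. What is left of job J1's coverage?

First set merges to minute 10 to minute 17, minute 52 to minute 62, minute 64 to minute 83, minute 88 to minute 103.
Second set merges to minute 34 to minute 43, minute 48 to minute 60.
minute 10 to minute 17: nothing removed.
minute 52 to minute 62 \ B = minute 60 to minute 62.
minute 64 to minute 83: nothing removed.
minute 88 to minute 103: nothing removed.

minute 10 to minute 17, minute 60 to minute 62, minute 64 to minute 83, minute 88 to minute 103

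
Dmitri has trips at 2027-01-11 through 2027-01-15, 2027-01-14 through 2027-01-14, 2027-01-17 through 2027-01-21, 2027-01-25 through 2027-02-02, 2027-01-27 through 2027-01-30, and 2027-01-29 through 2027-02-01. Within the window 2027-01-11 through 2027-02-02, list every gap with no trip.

The merged coverage is 2027-01-11 through 2027-01-15, 2027-01-17 through 2027-01-21, 2027-01-25 through 2027-02-02.
Complement within 2027-01-11 through 2027-02-02: 2027-01-16 through 2027-01-16, 2027-01-22 through 2027-01-24.

2027-01-16 through 2027-01-16, 2027-01-22 through 2027-01-24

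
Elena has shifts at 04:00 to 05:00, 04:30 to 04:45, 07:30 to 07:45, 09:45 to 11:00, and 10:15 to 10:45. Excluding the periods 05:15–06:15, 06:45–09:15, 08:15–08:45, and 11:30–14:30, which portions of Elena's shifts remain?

A, merged: 04:00-05:00, 07:30-07:45, 09:45-11:00.
B, merged: 05:15-06:15, 06:45-09:15, 11:30-14:30.
04:00-05:00: nothing removed.
07:30-07:45: entirely removed.
09:45-11:00: nothing removed.

04:00-05:00, 09:45-11:00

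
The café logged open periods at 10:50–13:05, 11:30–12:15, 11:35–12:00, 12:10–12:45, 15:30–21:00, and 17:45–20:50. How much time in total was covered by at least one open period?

7 h 45 min

Merged: 10:50–13:05, 15:30–21:00.
Lengths: 2 h 15 min + 5 h 30 min = 7 h 45 min.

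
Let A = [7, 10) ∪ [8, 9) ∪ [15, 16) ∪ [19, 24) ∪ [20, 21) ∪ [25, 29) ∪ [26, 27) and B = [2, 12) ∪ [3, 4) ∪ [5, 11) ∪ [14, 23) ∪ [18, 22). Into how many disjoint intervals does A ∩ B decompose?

First set merges to [7, 10), [15, 16), [19, 24), [25, 29).
Second set merges to [2, 12), [14, 23).
A ∩ B = [7, 10), [15, 16), [19, 23).
That is 3 disjoint pieces.

3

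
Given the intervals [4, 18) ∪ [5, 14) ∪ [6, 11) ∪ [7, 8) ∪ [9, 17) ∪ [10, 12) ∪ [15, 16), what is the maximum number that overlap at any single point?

Walk the sorted start/end points keeping a running depth.
The depth first hits 5 at 10.

5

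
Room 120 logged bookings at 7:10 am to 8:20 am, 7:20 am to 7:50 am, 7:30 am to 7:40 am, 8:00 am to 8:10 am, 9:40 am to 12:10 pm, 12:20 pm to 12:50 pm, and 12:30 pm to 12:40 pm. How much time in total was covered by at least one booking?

4 h 10 min

Merged: 7:10 am–8:20 am, 9:40 am–12:10 pm, 12:20 pm–12:50 pm.
Lengths: 1 h 10 min + 2 h 30 min + 30 min = 4 h 10 min.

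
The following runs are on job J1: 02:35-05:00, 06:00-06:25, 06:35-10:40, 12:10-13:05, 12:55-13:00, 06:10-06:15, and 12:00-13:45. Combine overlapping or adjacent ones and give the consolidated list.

02:35–05:00, 06:00–06:25, 06:35–10:40, 12:00–13:45

Sort by start: 02:35–05:00, 06:00–06:25, 06:10–06:15, 06:35–10:40, 12:00–13:45, 12:10–13:05, 12:55–13:00.
06:00–06:25 is disjoint → start new block.
06:10–06:15 overlaps/touches 06:00–06:25 → extend to 06:00–06:25.
06:35–10:40 is disjoint → start new block.
12:00–13:45 is disjoint → start new block.
12:10–13:05 overlaps/touches 12:00–13:45 → extend to 12:00–13:45.
12:55–13:00 overlaps/touches 12:00–13:45 → extend to 12:00–13:45.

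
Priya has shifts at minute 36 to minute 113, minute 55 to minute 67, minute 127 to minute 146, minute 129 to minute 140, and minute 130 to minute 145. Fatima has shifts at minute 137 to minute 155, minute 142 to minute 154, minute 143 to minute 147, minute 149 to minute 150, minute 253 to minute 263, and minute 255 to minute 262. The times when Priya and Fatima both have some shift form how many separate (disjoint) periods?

First set merges to minute 36 to minute 113, minute 127 to minute 146.
Second set merges to minute 137 to minute 155, minute 253 to minute 263.
A ∩ B = minute 137 to minute 146.
That is 1 disjoint piece.

1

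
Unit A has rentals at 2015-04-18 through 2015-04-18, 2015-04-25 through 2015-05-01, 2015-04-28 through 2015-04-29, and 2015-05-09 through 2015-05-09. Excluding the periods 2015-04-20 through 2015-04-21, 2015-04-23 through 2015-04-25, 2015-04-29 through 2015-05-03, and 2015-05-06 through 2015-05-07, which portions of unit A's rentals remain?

First set merges to 2015-04-18 through 2015-04-18, 2015-04-25 through 2015-05-01, 2015-05-09 through 2015-05-09.
2015-04-18 through 2015-04-18: nothing removed.
2015-04-25 through 2015-05-01 \ B = 2015-04-26 through 2015-04-28.
2015-05-09 through 2015-05-09: nothing removed.

2015-04-18 through 2015-04-18, 2015-04-26 through 2015-04-28, 2015-05-09 through 2015-05-09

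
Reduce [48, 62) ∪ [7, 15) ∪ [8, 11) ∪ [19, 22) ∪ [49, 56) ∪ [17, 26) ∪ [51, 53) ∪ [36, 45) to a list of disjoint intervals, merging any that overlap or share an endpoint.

Sort by start: [7, 15), [8, 11), [17, 26), [19, 22), [36, 45), [48, 62), [49, 56), [51, 53).
[8, 11) overlaps/touches [7, 15) → extend to [7, 15).
[17, 26) is disjoint → start new block.
[19, 22) overlaps/touches [17, 26) → extend to [17, 26).
[36, 45) is disjoint → start new block.
[48, 62) is disjoint → start new block.
[49, 56) overlaps/touches [48, 62) → extend to [48, 62).
[51, 53) overlaps/touches [48, 62) → extend to [48, 62).

[7, 15) ∪ [17, 26) ∪ [36, 45) ∪ [48, 62)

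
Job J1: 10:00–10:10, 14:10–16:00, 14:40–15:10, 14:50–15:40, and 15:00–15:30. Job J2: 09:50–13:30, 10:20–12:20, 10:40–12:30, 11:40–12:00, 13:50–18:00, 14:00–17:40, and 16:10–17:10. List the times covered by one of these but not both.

09:50-10:00, 10:10-13:30, 13:50-14:10, 16:00-18:00

Merge the first list: 10:00-10:10, 14:10-16:00.
Merge the second list: 09:50-13:30, 13:50-18:00.
Only in the first: none.
Only in the second: 09:50-10:00, 10:10-13:30, 13:50-14:10, 16:00-18:00.
Together these are the periods covered by exactly one.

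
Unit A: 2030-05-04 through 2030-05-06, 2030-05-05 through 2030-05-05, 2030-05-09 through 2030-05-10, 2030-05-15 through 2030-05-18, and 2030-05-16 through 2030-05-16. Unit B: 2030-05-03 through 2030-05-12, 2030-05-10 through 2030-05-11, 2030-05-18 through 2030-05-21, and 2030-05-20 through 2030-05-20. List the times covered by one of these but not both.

2030-05-03 through 2030-05-03, 2030-05-07 through 2030-05-08, 2030-05-11 through 2030-05-12, 2030-05-15 through 2030-05-17, 2030-05-19 through 2030-05-21

A, merged: 2030-05-04 through 2030-05-06, 2030-05-09 through 2030-05-10, 2030-05-15 through 2030-05-18.
B, merged: 2030-05-03 through 2030-05-12, 2030-05-18 through 2030-05-21.
Only in the first: 2030-05-15 through 2030-05-17.
Only in the second: 2030-05-03 through 2030-05-03, 2030-05-07 through 2030-05-08, 2030-05-11 through 2030-05-12, 2030-05-19 through 2030-05-21.
Together these are the periods covered by exactly one.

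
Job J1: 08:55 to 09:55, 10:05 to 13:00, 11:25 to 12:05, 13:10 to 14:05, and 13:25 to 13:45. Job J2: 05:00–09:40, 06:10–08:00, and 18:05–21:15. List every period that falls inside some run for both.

Merge the first list: 08:55-09:55, 10:05-13:00, 13:10-14:05.
Merge the second list: 05:00-09:40, 18:05-21:15.
08:55-09:55 overlaps B on 08:55-09:40.
10:05-13:00 falls entirely outside B.
13:10-14:05 falls entirely outside B.

08:55-09:40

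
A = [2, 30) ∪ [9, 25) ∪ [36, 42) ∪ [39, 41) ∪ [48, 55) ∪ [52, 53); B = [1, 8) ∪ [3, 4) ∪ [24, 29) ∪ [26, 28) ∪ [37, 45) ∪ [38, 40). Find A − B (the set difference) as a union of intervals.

First set merges to [2, 30), [36, 42), [48, 55).
Second set merges to [1, 8), [24, 29), [37, 45).
[2, 30) \ B = [8, 24), [29, 30).
[36, 42) \ B = [36, 37).
[48, 55): nothing removed.

[8, 24) ∪ [29, 30) ∪ [36, 37) ∪ [48, 55)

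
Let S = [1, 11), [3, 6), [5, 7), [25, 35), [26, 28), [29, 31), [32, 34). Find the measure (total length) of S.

20

Merged: [1, 11), [25, 35).
Lengths: 10 + 10 = 20.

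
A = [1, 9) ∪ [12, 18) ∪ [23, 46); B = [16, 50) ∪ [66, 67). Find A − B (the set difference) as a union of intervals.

[1, 9): nothing removed.
[12, 18) \ B = [12, 16).
[23, 46): entirely removed.

[1, 9) ∪ [12, 16)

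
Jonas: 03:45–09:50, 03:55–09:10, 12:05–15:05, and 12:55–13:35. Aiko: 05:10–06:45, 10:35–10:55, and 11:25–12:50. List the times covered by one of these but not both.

03:45–05:10, 06:45–09:50, 10:35–10:55, 11:25–12:05, 12:50–15:05

First set merges to 03:45–09:50, 12:05–15:05.
A but not B: 03:45–05:10, 06:45–09:50, 12:50–15:05.
B but not A: 10:35–10:55, 11:25–12:05.
Combining gives A △ B.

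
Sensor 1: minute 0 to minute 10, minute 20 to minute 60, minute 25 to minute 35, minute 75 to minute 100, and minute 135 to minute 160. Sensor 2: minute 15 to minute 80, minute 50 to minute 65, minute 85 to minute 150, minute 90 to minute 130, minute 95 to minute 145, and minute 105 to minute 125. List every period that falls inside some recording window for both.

First set merges to minute 0 to minute 10, minute 20 to minute 60, minute 75 to minute 100, minute 135 to minute 160.
Second set merges to minute 15 to minute 80, minute 85 to minute 150.
minute 0 to minute 10 meets no B interval.
minute 20 to minute 60 ∩ B → minute 20 to minute 60.
minute 75 to minute 100 ∩ B → minute 75 to minute 80, minute 85 to minute 100.
minute 135 to minute 160 ∩ B → minute 135 to minute 150.

minute 20 to minute 60, minute 75 to minute 80, minute 85 to minute 100, minute 135 to minute 150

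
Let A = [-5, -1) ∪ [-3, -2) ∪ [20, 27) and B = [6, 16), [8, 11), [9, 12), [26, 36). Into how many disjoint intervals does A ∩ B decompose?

A, merged: [-5, -1), [20, 27).
B, merged: [6, 16), [26, 36).
A ∩ B = [26, 27).
That is 1 disjoint piece.

1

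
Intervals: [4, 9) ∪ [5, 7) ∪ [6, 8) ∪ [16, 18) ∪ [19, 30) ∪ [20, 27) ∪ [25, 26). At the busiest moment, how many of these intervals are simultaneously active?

3

Sweep endpoints in order; track running count of active intervals.
Peak of 3 reached at 6.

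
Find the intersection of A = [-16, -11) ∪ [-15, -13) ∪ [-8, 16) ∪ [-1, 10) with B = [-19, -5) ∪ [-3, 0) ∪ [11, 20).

[-16, -11) ∪ [-8, -5) ∪ [-3, 0) ∪ [11, 16)

Merge the first list: [-16, -11), [-8, 16).
[-16, -11) overlaps B on [-16, -11).
[-8, 16) overlaps B on [-8, -5), [-3, 0), [11, 16).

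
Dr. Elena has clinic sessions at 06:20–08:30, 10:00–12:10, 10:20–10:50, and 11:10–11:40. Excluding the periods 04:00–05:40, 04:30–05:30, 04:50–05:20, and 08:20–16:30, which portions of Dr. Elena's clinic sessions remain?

06:20–08:20

A, merged: 06:20–08:30, 10:00–12:10.
B, merged: 04:00–05:40, 08:20–16:30.
06:20–08:30 with B removed leaves 06:20–08:20.
10:00–12:10 lies entirely inside B → drops out.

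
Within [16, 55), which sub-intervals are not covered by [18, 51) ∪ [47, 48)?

[16, 18) ∪ [51, 55)

The merged coverage is [18, 51).
Complement within [16, 55): [16, 18), [51, 55).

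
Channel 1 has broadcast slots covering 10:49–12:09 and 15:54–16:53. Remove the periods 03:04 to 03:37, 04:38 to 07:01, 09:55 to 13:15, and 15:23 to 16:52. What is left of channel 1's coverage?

16:52–16:53

10:49–12:09 lies entirely inside B → drops out.
15:54–16:53 with B removed leaves 16:52–16:53.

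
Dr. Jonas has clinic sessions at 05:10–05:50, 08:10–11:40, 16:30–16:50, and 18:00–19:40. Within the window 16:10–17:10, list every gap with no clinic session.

Covered (merged): 05:10-05:50, 08:10-11:40, 16:30-16:50, 18:00-19:40.
Gaps within 16:10-17:10: 16:10-16:30, 16:50-17:10.

16:10-16:30, 16:50-17:10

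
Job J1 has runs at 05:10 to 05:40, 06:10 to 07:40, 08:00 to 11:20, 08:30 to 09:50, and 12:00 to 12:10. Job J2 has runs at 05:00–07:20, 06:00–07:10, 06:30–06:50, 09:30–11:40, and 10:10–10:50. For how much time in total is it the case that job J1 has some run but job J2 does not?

First set merges to 05:10-05:40, 06:10-07:40, 08:00-11:20, 12:00-12:10.
Second set merges to 05:00-07:20, 09:30-11:40.
A \ B = 07:20-07:40, 08:00-09:30, 12:00-12:10.
Total: 20 min + 1 h 30 min + 10 min = 2 h.

2 h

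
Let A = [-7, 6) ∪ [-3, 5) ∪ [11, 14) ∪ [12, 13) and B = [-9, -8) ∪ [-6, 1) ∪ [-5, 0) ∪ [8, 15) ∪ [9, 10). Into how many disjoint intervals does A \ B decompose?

2

Merge the first list: [-7, 6), [11, 14).
Merge the second list: [-9, -8), [-6, 1), [8, 15).
A \ B = [-7, -6), [1, 6).
That is 2 disjoint pieces.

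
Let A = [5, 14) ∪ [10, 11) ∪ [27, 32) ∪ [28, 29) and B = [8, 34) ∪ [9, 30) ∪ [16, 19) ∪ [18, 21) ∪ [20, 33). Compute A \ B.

[5, 8)

First set merges to [5, 14), [27, 32).
Second set merges to [8, 34).
[5, 14) \ B = [5, 8).
[27, 32): entirely removed.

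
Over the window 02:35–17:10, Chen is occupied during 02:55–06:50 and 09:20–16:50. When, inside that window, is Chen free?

02:35–02:55, 06:50–09:20, 16:50–17:10

Covered (merged): 02:55–06:50, 09:20–16:50.
Gaps within 02:35–17:10: 02:35–02:55, 06:50–09:20, 16:50–17:10.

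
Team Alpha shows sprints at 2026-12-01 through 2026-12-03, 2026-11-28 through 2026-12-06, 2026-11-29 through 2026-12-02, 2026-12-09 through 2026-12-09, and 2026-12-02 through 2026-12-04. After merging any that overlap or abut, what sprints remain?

Sort by start: 2026-11-28 through 2026-12-06, 2026-11-29 through 2026-12-02, 2026-12-01 through 2026-12-03, 2026-12-02 through 2026-12-04, 2026-12-09 through 2026-12-09.
2026-11-29 through 2026-12-02 overlaps/touches 2026-11-28 through 2026-12-06 → extend to 2026-11-28 through 2026-12-06.
2026-12-01 through 2026-12-03 overlaps/touches 2026-11-28 through 2026-12-06 → extend to 2026-11-28 through 2026-12-06.
2026-12-02 through 2026-12-04 overlaps/touches 2026-11-28 through 2026-12-06 → extend to 2026-11-28 through 2026-12-06.
2026-12-09 through 2026-12-09 is disjoint → start new block.

2026-11-28 through 2026-12-06, 2026-12-09 through 2026-12-09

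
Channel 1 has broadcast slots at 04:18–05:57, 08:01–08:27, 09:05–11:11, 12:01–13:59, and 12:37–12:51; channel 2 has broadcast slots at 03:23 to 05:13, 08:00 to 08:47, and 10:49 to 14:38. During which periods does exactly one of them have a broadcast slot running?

03:23-04:18, 05:13-05:57, 08:00-08:01, 08:27-08:47, 09:05-10:49, 11:11-12:01, 13:59-14:38

First set merges to 04:18-05:57, 08:01-08:27, 09:05-11:11, 12:01-13:59.
A but not B: 05:13-05:57, 09:05-10:49.
B but not A: 03:23-04:18, 08:00-08:01, 08:27-08:47, 11:11-12:01, 13:59-14:38.
Combining gives A △ B.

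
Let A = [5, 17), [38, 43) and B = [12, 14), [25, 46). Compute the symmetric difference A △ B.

[5, 12) ∪ [14, 17) ∪ [25, 38) ∪ [43, 46)

A \ B = [5, 12), [14, 17).
B \ A = [25, 38), [43, 46).
Union of the two gives the symmetric difference.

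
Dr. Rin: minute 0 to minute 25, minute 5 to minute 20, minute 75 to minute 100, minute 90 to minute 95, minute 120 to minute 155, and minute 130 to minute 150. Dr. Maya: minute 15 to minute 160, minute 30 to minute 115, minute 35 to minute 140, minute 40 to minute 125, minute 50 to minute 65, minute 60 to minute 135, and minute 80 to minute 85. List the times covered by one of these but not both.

minute 0 to minute 15, minute 25 to minute 75, minute 100 to minute 120, minute 155 to minute 160

A, merged: minute 0 to minute 25, minute 75 to minute 100, minute 120 to minute 155.
B, merged: minute 15 to minute 160.
A but not B: minute 0 to minute 15.
B but not A: minute 25 to minute 75, minute 100 to minute 120, minute 155 to minute 160.
Combining gives A △ B.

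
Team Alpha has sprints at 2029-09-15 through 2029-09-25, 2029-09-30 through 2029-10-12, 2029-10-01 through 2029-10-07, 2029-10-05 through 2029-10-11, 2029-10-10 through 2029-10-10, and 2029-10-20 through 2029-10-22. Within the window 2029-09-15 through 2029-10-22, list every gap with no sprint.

2029-09-26 through 2029-09-29, 2029-10-13 through 2029-10-19

After merging, the occupied span is 2029-09-15 through 2029-09-25, 2029-09-30 through 2029-10-12, 2029-10-20 through 2029-10-22.
Gaps within 2029-09-15 through 2029-10-22: 2029-09-26 through 2029-09-29, 2029-10-13 through 2029-10-19.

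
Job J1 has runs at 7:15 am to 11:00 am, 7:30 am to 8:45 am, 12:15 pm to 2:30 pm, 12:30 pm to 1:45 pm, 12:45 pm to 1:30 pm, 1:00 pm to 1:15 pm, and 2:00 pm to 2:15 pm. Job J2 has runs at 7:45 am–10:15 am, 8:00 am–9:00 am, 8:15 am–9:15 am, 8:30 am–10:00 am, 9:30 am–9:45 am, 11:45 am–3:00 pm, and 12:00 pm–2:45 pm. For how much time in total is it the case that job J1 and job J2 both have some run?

4 h 45 min

A, merged: 7:15 am–11:00 am, 12:15 pm–2:30 pm.
B, merged: 7:45 am–10:15 am, 11:45 am–3:00 pm.
A ∩ B = 7:45 am–10:15 am, 12:15 pm–2:30 pm.
Total: 2 h 30 min + 2 h 15 min = 4 h 45 min.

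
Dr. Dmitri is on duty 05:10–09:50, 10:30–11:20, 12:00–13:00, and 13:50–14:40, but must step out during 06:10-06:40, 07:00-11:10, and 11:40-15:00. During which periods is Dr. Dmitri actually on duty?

05:10–09:50 \ B = 05:10–06:10, 06:40–07:00.
10:30–11:20 \ B = 11:10–11:20.
12:00–13:00: entirely removed.
13:50–14:40: entirely removed.

05:10–06:10, 06:40–07:00, 11:10–11:20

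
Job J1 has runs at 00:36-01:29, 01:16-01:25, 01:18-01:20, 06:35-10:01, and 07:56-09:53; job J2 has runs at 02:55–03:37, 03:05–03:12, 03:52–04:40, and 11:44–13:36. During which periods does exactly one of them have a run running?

Merge the first list: 00:36-01:29, 06:35-10:01.
Merge the second list: 02:55-03:37, 03:52-04:40, 11:44-13:36.
Only in the first: 00:36-01:29, 06:35-10:01.
Only in the second: 02:55-03:37, 03:52-04:40, 11:44-13:36.
Together these are the periods covered by exactly one.

00:36-01:29, 02:55-03:37, 03:52-04:40, 06:35-10:01, 11:44-13:36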